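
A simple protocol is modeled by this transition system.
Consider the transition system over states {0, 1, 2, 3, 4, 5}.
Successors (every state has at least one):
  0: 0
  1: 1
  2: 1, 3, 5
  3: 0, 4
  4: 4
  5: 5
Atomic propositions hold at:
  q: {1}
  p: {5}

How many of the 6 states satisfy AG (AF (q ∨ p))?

Sat(q ∨ p) = {1, 5}
AF (q ∨ p): least fixpoint, start Z0 = {1, 5}, add states with every successor in Z. Already a fixed point.
Sat(AF (q ∨ p)) = {1, 5}
AG (AF (q ∨ p)): greatest fixpoint, start Z0 = {1, 5}, keep only states in Sat with every successor in Z. Already a fixed point.
Sat(AG (AF (q ∨ p))) = {1, 5}
|Sat(AG (AF (q ∨ p)))| = |{1, 5}| = 2.

2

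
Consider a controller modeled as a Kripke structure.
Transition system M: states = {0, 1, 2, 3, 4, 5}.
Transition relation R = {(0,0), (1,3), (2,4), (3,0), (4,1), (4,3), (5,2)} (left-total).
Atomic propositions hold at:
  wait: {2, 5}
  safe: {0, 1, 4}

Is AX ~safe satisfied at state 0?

Sat(~safe) = {2, 3, 5}
Sat(AX ~safe) = {s : every successor in {2, 3, 5}} = {1, 5}
0 ∉ Sat(AX ~safe) = {1, 5}, so the formula does not hold at 0.

No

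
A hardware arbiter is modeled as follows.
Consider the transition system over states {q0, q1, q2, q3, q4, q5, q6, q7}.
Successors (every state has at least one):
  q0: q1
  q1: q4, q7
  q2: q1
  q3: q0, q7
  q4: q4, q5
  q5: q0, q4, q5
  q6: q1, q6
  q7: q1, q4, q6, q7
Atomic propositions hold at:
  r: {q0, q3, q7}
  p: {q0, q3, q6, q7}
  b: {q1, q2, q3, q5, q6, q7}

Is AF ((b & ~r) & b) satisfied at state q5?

Sat(~r) = {q1, q2, q4, q5, q6}
Sat(b & ~r) = {q1, q2, q5, q6}
Sat((b & ~r) & b) = {q1, q2, q5, q6}
AF ((b & ~r) & b): least fixpoint, start Z0 = {q1, q2, q5, q6}, add states with every successor in Z. Z1 = {q0, q1, q2, q5, q6}; fixed.
Sat(AF ((b & ~r) & b)) = {q0, q1, q2, q5, q6}
q5 ∈ Sat(AF ((b & ~r) & b)) = {q0, q1, q2, q5, q6}, so the formula holds at q5.

Yes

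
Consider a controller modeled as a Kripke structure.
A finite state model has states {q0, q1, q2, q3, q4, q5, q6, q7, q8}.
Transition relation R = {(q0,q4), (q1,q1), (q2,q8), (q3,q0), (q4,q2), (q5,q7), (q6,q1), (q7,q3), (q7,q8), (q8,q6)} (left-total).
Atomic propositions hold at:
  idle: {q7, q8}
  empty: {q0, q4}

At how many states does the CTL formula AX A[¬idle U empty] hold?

Sat(¬idle) = {q0, q1, q2, q3, q4, q5, q6}
A[¬idle U empty]: least fixpoint, start Z0 = Sat(empty) = {q0, q4}, add states in Sat(¬idle) with every successor in Z. Z1 = {q0, q3, q4}; fixed.
Sat(A[¬idle U empty]) = {q0, q3, q4}
Sat(AX A[¬idle U empty]) = {s : every successor in {q0, q3, q4}} = {q0, q3}
|Sat(AX A[¬idle U empty])| = |{q0, q3}| = 2.

2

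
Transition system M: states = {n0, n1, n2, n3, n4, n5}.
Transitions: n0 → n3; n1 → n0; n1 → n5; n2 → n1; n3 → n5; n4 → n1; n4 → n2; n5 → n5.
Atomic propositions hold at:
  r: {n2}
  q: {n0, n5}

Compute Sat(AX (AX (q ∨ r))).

{n0, n2, n3, n5}

Sat(q ∨ r) = {n0, n2, n5}
Sat(AX (q ∨ r)) = {s : every successor in {n0, n2, n5}} = {n1, n3, n5}
Sat(AX (AX (q ∨ r))) = {s : every successor in {n1, n3, n5}} = {n0, n2, n3, n5}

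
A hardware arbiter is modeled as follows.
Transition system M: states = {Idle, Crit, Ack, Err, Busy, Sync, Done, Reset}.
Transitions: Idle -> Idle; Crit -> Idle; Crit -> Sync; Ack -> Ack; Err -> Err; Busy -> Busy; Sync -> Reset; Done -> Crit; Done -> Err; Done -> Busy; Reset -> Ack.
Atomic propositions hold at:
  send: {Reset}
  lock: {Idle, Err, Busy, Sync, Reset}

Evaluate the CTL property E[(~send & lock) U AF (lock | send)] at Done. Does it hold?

Yes

Sat(~send) = {Idle, Crit, Ack, Err, Busy, Sync, Done}
Sat(~send & lock) = {Idle, Err, Busy, Sync}
Sat(lock | send) = {Idle, Err, Busy, Sync, Reset}
AF (lock | send): least fixpoint, start Z0 = {Idle, Err, Busy, Sync, Reset}, add states with every successor in Z. Z1 = {Idle, Crit, Err, Busy, Sync, Reset}; Z2 = {Idle, Crit, Err, Busy, Sync, Done, Reset}; fixed.
Sat(AF (lock | send)) = {Idle, Crit, Err, Busy, Sync, Done, Reset}
E[(~send & lock) U AF (lock | send)]: least fixpoint, start Z0 = Sat(AF (lock | send)) = {Idle, Crit, Err, Busy, Sync, Done, Reset}, add states in Sat(~send & lock) with some successor in Z. Already a fixed point.
Sat(E[(~send & lock) U AF (lock | send)]) = {Idle, Crit, Err, Busy, Sync, Done, Reset}
Done ∈ Sat(E[(~send & lock) U AF (lock | send)]) = {Idle, Crit, Err, Busy, Sync, Done, Reset}, so the formula holds at Done.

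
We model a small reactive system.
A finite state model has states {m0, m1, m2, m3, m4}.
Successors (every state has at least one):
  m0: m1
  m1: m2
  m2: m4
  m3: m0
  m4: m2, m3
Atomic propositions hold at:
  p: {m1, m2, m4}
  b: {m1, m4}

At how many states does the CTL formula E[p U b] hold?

3

E[p U b]: least fixpoint, start Z0 = Sat(b) = {m1, m4}, add states in Sat(p) with some successor in Z. Z1 = {m1, m2, m4}; fixed.
Sat(E[p U b]) = {m1, m2, m4}
|Sat(E[p U b])| = |{m1, m2, m4}| = 3.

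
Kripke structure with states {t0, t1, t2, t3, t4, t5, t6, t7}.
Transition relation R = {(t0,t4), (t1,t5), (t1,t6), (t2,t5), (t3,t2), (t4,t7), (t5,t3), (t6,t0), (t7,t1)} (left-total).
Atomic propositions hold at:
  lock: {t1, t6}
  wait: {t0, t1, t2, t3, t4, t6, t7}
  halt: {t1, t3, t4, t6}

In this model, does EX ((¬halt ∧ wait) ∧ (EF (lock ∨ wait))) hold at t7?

No

Sat(¬halt) = {t0, t2, t5, t7}
Sat(¬halt ∧ wait) = {t0, t2, t7}
Sat(lock ∨ wait) = {t0, t1, t2, t3, t4, t6, t7}
EF (lock ∨ wait): least fixpoint, start Z0 = {t0, t1, t2, t3, t4, t6, t7}, add states with some successor in Z. Z1 = {t0, t1, t2, t3, t4, t5, t6, t7}; fixed.
Sat(EF (lock ∨ wait)) = {t0, t1, t2, t3, t4, t5, t6, t7}
Sat((¬halt ∧ wait) ∧ (EF (lock ∨ wait))) = {t0, t2, t7}
Sat(EX ((¬halt ∧ wait) ∧ (EF (lock ∨ wait)))) = {s : some successor in {t0, t2, t7}} = {t3, t4, t6}
t7 ∉ Sat(EX ((¬halt ∧ wait) ∧ (EF (lock ∨ wait)))) = {t3, t4, t6}, so the formula does not hold at t7.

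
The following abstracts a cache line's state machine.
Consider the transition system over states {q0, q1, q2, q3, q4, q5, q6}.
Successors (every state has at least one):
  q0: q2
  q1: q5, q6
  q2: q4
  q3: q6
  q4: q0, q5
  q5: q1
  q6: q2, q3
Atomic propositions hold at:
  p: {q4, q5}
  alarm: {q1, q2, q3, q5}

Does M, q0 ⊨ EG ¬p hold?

Sat(¬p) = {q0, q1, q2, q3, q6}
EG ¬p: greatest fixpoint, start Z0 = {q0, q1, q2, q3, q6}, keep only states in Sat with some successor in Z. Z1 = {q0, q1, q3, q6}; Z2 = {q1, q3, q6}; fixed.
Sat(EG ¬p) = {q1, q3, q6}
q0 ∉ Sat(EG ¬p) = {q1, q3, q6}, so the formula does not hold at q0.

No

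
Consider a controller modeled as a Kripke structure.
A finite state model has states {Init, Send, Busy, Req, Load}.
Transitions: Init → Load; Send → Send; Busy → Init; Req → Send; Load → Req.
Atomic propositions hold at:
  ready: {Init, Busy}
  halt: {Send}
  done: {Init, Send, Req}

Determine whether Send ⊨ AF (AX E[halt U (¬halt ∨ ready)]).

Sat(¬halt) = {Init, Busy, Req, Load}
Sat(¬halt ∨ ready) = {Init, Busy, Req, Load}
E[halt U (¬halt ∨ ready)]: least fixpoint, start Z0 = Sat((¬halt ∨ ready)) = {Init, Busy, Req, Load}, add states in Sat(halt) with some successor in Z. Already a fixed point.
Sat(E[halt U (¬halt ∨ ready)]) = {Init, Busy, Req, Load}
Sat(AX E[halt U (¬halt ∨ ready)]) = {s : every successor in {Init, Busy, Req, Load}} = {Init, Busy, Load}
AF (AX E[halt U (¬halt ∨ ready)]): least fixpoint, start Z0 = {Init, Busy, Load}, add states with every successor in Z. Already a fixed point.
Sat(AF (AX E[halt U (¬halt ∨ ready)])) = {Init, Busy, Load}
Send ∉ Sat(AF (AX E[halt U (¬halt ∨ ready)])) = {Init, Busy, Load}, so the formula does not hold at Send.

No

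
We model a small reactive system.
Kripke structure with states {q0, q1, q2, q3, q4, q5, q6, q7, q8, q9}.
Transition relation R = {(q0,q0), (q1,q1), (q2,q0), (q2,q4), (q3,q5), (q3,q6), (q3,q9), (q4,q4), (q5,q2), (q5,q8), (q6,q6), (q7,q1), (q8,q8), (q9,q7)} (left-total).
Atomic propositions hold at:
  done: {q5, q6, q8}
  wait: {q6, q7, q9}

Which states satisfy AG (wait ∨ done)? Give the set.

Sat(wait ∨ done) = {q5, q6, q7, q8, q9}
AG (wait ∨ done): greatest fixpoint, start Z0 = {q5, q6, q7, q8, q9}, keep only states in Sat with every successor in Z. Z1 = {q6, q8, q9}; Z2 = {q6, q8}; fixed.
Sat(AG (wait ∨ done)) = {q6, q8}

{q6, q8}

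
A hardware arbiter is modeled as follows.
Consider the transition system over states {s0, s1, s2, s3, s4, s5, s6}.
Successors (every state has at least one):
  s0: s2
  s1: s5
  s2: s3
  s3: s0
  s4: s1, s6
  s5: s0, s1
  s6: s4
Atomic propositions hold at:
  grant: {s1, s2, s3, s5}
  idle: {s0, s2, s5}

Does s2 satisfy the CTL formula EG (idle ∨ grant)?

Yes

Sat(idle ∨ grant) = {s0, s1, s2, s3, s5}
EG (idle ∨ grant): greatest fixpoint, start Z0 = {s0, s1, s2, s3, s5}, keep only states in Sat with some successor in Z. Already a fixed point.
Sat(EG (idle ∨ grant)) = {s0, s1, s2, s3, s5}
s2 ∈ Sat(EG (idle ∨ grant)) = {s0, s1, s2, s3, s5}, so the formula holds at s2.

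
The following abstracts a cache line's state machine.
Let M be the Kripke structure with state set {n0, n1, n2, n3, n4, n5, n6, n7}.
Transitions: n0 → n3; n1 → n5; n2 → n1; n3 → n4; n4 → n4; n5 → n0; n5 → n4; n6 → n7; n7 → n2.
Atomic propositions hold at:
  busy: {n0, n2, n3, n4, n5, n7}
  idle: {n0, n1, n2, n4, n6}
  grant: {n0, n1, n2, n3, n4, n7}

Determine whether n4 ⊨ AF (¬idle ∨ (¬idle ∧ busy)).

Sat(¬idle) = {n3, n5, n7}
Sat(¬idle ∧ busy) = {n3, n5, n7}
Sat(¬idle ∨ (¬idle ∧ busy)) = {n3, n5, n7}
AF (¬idle ∨ (¬idle ∧ busy)): least fixpoint, start Z0 = {n3, n5, n7}, add states with every successor in Z. Z1 = {n0, n1, n3, n5, n6, n7}; Z2 = {n0, n1, n2, n3, n5, n6, n7}; fixed.
Sat(AF (¬idle ∨ (¬idle ∧ busy))) = {n0, n1, n2, n3, n5, n6, n7}
n4 ∉ Sat(AF (¬idle ∨ (¬idle ∧ busy))) = {n0, n1, n2, n3, n5, n6, n7}, so the formula does not hold at n4.

No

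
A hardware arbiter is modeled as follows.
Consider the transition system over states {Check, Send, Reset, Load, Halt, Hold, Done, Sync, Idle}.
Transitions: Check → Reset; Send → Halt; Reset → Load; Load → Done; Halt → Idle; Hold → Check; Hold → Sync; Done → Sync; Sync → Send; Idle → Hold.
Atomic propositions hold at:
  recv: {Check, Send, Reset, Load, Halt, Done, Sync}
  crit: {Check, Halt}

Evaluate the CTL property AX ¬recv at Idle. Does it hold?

Yes

Sat(¬recv) = {Hold, Idle}
Sat(AX ¬recv) = {s : every successor in {Hold, Idle}} = {Halt, Idle}
Idle ∈ Sat(AX ¬recv) = {Halt, Idle}, so the formula holds at Idle.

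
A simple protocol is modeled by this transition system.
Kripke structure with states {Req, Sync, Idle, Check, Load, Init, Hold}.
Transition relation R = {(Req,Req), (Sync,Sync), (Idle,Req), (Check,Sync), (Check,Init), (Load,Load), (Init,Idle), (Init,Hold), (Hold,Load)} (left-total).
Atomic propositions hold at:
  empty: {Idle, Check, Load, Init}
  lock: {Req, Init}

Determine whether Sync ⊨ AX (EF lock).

No

EF lock: least fixpoint, start Z0 = {Req, Init}, add states with some successor in Z. Z1 = {Req, Idle, Check, Init}; fixed.
Sat(EF lock) = {Req, Idle, Check, Init}
Sat(AX (EF lock)) = {s : every successor in {Req, Idle, Check, Init}} = {Req, Idle}
Sync ∉ Sat(AX (EF lock)) = {Req, Idle}, so the formula does not hold at Sync.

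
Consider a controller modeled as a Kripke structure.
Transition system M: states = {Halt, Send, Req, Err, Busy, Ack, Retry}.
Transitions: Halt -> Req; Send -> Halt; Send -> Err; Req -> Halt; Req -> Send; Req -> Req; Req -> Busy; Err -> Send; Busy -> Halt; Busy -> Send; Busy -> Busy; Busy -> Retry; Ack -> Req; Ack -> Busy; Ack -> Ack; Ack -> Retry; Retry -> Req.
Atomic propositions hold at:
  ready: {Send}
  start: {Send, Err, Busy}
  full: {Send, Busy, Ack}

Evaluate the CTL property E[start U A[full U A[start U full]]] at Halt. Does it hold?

No

A[start U full]: least fixpoint, start Z0 = Sat(full) = {Send, Busy, Ack}, add states in Sat(start) with every successor in Z. Z1 = {Send, Err, Busy, Ack}; fixed.
Sat(A[start U full]) = {Send, Err, Busy, Ack}
A[full U A[start U full]]: least fixpoint, start Z0 = Sat(A[start U full]) = {Send, Err, Busy, Ack}, add states in Sat(full) with every successor in Z. Already a fixed point.
Sat(A[full U A[start U full]]) = {Send, Err, Busy, Ack}
E[start U A[full U A[start U full]]]: least fixpoint, start Z0 = Sat(A[full U A[start U full]]) = {Send, Err, Busy, Ack}, add states in Sat(start) with some successor in Z. Already a fixed point.
Sat(E[start U A[full U A[start U full]]]) = {Send, Err, Busy, Ack}
Halt ∉ Sat(E[start U A[full U A[start U full]]]) = {Send, Err, Busy, Ack}, so the formula does not hold at Halt.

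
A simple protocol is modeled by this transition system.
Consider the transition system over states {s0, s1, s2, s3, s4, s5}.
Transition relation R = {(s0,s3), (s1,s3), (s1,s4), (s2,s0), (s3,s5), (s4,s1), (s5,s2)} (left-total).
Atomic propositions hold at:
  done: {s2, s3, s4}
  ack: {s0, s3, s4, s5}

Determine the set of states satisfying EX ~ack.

Sat(~ack) = {s1, s2}
Sat(EX ~ack) = {s : some successor in {s1, s2}} = {s4, s5}

{s4, s5}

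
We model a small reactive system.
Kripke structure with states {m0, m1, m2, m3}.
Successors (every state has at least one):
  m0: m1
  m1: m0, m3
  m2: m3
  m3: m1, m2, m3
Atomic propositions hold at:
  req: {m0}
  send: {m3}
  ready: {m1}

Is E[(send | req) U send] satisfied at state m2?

No

Sat(send | req) = {m0, m3}
E[(send | req) U send]: least fixpoint, start Z0 = Sat(send) = {m3}, add states in Sat(send | req) with some successor in Z. Already a fixed point.
Sat(E[(send | req) U send]) = {m3}
m2 ∉ Sat(E[(send | req) U send]) = {m3}, so the formula does not hold at m2.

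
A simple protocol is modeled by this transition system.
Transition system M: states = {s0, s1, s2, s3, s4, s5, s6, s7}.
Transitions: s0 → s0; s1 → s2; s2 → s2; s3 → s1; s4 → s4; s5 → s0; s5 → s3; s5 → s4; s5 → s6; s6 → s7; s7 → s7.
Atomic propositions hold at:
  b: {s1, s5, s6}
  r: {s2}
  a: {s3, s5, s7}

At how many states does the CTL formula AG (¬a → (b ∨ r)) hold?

Sat(¬a) = {s0, s1, s2, s4, s6}
Sat(b ∨ r) = {s1, s2, s5, s6}
Sat(¬a → (b ∨ r)) = {s1, s2, s3, s5, s6, s7}
AG (¬a → (b ∨ r)): greatest fixpoint, start Z0 = {s1, s2, s3, s5, s6, s7}, keep only states in Sat with every successor in Z. Z1 = {s1, s2, s3, s6, s7}; fixed.
Sat(AG (¬a → (b ∨ r))) = {s1, s2, s3, s6, s7}
|Sat(AG (¬a → (b ∨ r)))| = |{s1, s2, s3, s6, s7}| = 5.

5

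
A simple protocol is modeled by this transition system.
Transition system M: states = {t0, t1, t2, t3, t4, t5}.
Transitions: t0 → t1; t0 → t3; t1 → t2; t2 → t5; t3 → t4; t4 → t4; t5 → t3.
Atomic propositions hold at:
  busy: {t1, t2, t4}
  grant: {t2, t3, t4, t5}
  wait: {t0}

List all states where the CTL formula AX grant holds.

Sat(AX grant) = {s : every successor in {t2, t3, t4, t5}} = {t1, t2, t3, t4, t5}

{t1, t2, t3, t4, t5}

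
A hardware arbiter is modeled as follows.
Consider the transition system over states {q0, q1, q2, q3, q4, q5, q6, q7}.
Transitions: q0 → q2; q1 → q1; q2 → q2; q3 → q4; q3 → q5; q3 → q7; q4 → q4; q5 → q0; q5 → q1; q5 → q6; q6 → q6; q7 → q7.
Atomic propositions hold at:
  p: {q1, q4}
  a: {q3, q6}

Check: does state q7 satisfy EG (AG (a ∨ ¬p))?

Sat(¬p) = {q0, q2, q3, q5, q6, q7}
Sat(a ∨ ¬p) = {q0, q2, q3, q5, q6, q7}
AG (a ∨ ¬p): greatest fixpoint, start Z0 = {q0, q2, q3, q5, q6, q7}, keep only states in Sat with every successor in Z. Z1 = {q0, q2, q6, q7}; fixed.
Sat(AG (a ∨ ¬p)) = {q0, q2, q6, q7}
EG (AG (a ∨ ¬p)): greatest fixpoint, start Z0 = {q0, q2, q6, q7}, keep only states in Sat with some successor in Z. Already a fixed point.
Sat(EG (AG (a ∨ ¬p))) = {q0, q2, q6, q7}
q7 ∈ Sat(EG (AG (a ∨ ¬p))) = {q0, q2, q6, q7}, so the formula holds at q7.

Yes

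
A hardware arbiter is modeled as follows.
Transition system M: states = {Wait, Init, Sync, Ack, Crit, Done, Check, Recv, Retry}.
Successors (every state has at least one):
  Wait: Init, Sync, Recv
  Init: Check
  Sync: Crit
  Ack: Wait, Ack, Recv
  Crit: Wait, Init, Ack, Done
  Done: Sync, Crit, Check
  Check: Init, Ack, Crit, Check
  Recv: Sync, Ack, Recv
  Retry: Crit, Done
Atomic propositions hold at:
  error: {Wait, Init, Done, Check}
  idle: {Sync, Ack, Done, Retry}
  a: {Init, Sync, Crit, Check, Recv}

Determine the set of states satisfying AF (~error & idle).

Sat(~error) = {Sync, Ack, Crit, Recv, Retry}
Sat(~error & idle) = {Sync, Ack, Retry}
AF (~error & idle): least fixpoint, start Z0 = {Sync, Ack, Retry}, add states with every successor in Z. Already a fixed point.
Sat(AF (~error & idle)) = {Sync, Ack, Retry}

{Sync, Ack, Retry}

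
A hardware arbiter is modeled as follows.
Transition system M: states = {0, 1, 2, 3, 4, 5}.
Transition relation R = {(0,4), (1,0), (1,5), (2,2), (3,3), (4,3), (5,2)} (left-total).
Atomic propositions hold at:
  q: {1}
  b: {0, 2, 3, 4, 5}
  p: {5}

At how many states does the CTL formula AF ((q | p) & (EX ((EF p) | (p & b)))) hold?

1

Sat(q | p) = {1, 5}
EF p: least fixpoint, start Z0 = {5}, add states with some successor in Z. Z1 = {1, 5}; fixed.
Sat(EF p) = {1, 5}
Sat(p & b) = {5}
Sat((EF p) | (p & b)) = {1, 5}
Sat(EX ((EF p) | (p & b))) = {s : some successor in {1, 5}} = {1}
Sat((q | p) & (EX ((EF p) | (p & b)))) = {1}
AF ((q | p) & (EX ((EF p) | (p & b)))): least fixpoint, start Z0 = {1}, add states with every successor in Z. Already a fixed point.
Sat(AF ((q | p) & (EX ((EF p) | (p & b))))) = {1}
|Sat(AF ((q | p) & (EX ((EF p) | (p & b)))))| = |{1}| = 1.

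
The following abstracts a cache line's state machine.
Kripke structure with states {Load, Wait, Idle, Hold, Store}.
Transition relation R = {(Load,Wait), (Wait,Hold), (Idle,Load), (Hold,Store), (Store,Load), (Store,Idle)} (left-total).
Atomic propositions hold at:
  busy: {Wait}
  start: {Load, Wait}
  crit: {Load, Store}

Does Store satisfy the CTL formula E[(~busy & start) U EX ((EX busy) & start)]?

Yes

Sat(~busy) = {Load, Idle, Hold, Store}
Sat(~busy & start) = {Load}
Sat(EX busy) = {s : some successor in {Wait}} = {Load}
Sat((EX busy) & start) = {Load}
Sat(EX ((EX busy) & start)) = {s : some successor in {Load}} = {Idle, Store}
E[(~busy & start) U EX ((EX busy) & start)]: least fixpoint, start Z0 = Sat(EX ((EX busy) & start)) = {Idle, Store}, add states in Sat(~busy & start) with some successor in Z. Already a fixed point.
Sat(E[(~busy & start) U EX ((EX busy) & start)]) = {Idle, Store}
Store ∈ Sat(E[(~busy & start) U EX ((EX busy) & start)]) = {Idle, Store}, so the formula holds at Store.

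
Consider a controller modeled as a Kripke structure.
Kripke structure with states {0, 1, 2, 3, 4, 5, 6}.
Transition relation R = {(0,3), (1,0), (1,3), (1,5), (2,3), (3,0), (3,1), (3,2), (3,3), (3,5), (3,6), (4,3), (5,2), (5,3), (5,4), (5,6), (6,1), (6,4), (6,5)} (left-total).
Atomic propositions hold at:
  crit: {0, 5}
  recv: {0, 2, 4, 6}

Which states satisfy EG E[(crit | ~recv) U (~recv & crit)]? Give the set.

{0, 1, 3, 5}

Sat(~recv) = {1, 3, 5}
Sat(crit | ~recv) = {0, 1, 3, 5}
Sat(~recv & crit) = {5}
E[(crit | ~recv) U (~recv & crit)]: least fixpoint, start Z0 = Sat((~recv & crit)) = {5}, add states in Sat(crit | ~recv) with some successor in Z. Z1 = {1, 3, 5}; Z2 = {0, 1, 3, 5}; fixed.
Sat(E[(crit | ~recv) U (~recv & crit)]) = {0, 1, 3, 5}
EG E[(crit | ~recv) U (~recv & crit)]: greatest fixpoint, start Z0 = {0, 1, 3, 5}, keep only states in Sat with some successor in Z. Already a fixed point.
Sat(EG E[(crit | ~recv) U (~recv & crit)]) = {0, 1, 3, 5}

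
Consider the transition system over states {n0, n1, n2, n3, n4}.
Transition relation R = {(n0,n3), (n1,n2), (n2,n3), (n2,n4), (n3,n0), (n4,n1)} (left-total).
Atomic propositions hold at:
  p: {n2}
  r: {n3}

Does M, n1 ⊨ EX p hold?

Sat(EX p) = {s : some successor in {n2}} = {n1}
n1 ∈ Sat(EX p) = {n1}, so the formula holds at n1.

Yes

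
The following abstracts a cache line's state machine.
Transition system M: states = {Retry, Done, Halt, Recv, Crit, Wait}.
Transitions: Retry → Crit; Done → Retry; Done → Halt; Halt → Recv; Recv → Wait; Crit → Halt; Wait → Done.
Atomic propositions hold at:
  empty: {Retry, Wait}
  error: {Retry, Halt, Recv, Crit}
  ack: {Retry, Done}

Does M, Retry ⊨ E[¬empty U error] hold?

Sat(¬empty) = {Done, Halt, Recv, Crit}
E[¬empty U error]: least fixpoint, start Z0 = Sat(error) = {Retry, Halt, Recv, Crit}, add states in Sat(¬empty) with some successor in Z. Z1 = {Retry, Done, Halt, Recv, Crit}; fixed.
Sat(E[¬empty U error]) = {Retry, Done, Halt, Recv, Crit}
Retry ∈ Sat(E[¬empty U error]) = {Retry, Done, Halt, Recv, Crit}, so the formula holds at Retry.

Yes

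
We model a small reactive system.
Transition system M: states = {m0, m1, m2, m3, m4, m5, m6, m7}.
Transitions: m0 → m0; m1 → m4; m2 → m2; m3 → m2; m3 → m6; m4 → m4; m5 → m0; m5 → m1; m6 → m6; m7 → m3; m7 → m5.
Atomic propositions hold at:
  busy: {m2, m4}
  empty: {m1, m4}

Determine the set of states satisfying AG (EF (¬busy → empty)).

Sat(¬busy) = {m0, m1, m3, m5, m6, m7}
Sat(¬busy → empty) = {m1, m2, m4}
EF (¬busy → empty): least fixpoint, start Z0 = {m1, m2, m4}, add states with some successor in Z. Z1 = {m1, m2, m3, m4, m5}; Z2 = {m1, m2, m3, m4, m5, m7}; fixed.
Sat(EF (¬busy → empty)) = {m1, m2, m3, m4, m5, m7}
AG (EF (¬busy → empty)): greatest fixpoint, start Z0 = {m1, m2, m3, m4, m5, m7}, keep only states in Sat with every successor in Z. Z1 = {m1, m2, m4, m7}; Z2 = {m1, m2, m4}; fixed.
Sat(AG (EF (¬busy → empty))) = {m1, m2, m4}

{m1, m2, m4}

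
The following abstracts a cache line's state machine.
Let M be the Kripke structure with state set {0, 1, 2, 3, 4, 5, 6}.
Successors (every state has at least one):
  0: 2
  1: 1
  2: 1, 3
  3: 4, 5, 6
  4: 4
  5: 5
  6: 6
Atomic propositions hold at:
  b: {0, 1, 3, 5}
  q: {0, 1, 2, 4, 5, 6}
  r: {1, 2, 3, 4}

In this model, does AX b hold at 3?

Sat(AX b) = {s : every successor in {0, 1, 3, 5}} = {1, 2, 5}
3 ∉ Sat(AX b) = {1, 2, 5}, so the formula does not hold at 3.

No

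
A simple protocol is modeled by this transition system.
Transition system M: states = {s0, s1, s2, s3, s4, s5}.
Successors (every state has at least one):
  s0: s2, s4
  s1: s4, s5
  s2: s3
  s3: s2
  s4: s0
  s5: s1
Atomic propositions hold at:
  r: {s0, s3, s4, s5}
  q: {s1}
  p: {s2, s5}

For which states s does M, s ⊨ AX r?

{s1, s2, s4}

Sat(AX r) = {s : every successor in {s0, s3, s4, s5}} = {s1, s2, s4}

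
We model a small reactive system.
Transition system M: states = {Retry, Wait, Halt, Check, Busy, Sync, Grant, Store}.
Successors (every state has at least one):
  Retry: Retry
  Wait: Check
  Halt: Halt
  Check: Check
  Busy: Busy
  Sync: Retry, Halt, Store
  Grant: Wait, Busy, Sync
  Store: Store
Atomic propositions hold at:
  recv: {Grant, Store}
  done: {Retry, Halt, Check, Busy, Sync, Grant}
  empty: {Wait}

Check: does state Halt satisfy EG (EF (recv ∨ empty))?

No

Sat(recv ∨ empty) = {Wait, Grant, Store}
EF (recv ∨ empty): least fixpoint, start Z0 = {Wait, Grant, Store}, add states with some successor in Z. Z1 = {Wait, Sync, Grant, Store}; fixed.
Sat(EF (recv ∨ empty)) = {Wait, Sync, Grant, Store}
EG (EF (recv ∨ empty)): greatest fixpoint, start Z0 = {Wait, Sync, Grant, Store}, keep only states in Sat with some successor in Z. Z1 = {Sync, Grant, Store}; fixed.
Sat(EG (EF (recv ∨ empty))) = {Sync, Grant, Store}
Halt ∉ Sat(EG (EF (recv ∨ empty))) = {Sync, Grant, Store}, so the formula does not hold at Halt.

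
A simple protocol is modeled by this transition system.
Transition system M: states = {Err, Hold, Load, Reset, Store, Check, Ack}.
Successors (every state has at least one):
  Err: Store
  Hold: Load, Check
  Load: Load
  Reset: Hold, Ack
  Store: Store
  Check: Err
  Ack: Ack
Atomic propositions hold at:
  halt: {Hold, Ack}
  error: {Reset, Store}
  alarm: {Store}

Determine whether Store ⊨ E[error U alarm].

Yes

E[error U alarm]: least fixpoint, start Z0 = Sat(alarm) = {Store}, add states in Sat(error) with some successor in Z. Already a fixed point.
Sat(E[error U alarm]) = {Store}
Store ∈ Sat(E[error U alarm]) = {Store}, so the formula holds at Store.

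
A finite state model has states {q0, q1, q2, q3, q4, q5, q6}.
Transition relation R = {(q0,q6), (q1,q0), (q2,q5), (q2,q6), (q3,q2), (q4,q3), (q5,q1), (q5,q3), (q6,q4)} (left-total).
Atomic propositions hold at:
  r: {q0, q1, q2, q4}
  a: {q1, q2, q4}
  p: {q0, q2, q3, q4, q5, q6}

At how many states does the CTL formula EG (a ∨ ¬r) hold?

Sat(¬r) = {q3, q5, q6}
Sat(a ∨ ¬r) = {q1, q2, q3, q4, q5, q6}
EG (a ∨ ¬r): greatest fixpoint, start Z0 = {q1, q2, q3, q4, q5, q6}, keep only states in Sat with some successor in Z. Z1 = {q2, q3, q4, q5, q6}; fixed.
Sat(EG (a ∨ ¬r)) = {q2, q3, q4, q5, q6}
|Sat(EG (a ∨ ¬r))| = |{q2, q3, q4, q5, q6}| = 5.

5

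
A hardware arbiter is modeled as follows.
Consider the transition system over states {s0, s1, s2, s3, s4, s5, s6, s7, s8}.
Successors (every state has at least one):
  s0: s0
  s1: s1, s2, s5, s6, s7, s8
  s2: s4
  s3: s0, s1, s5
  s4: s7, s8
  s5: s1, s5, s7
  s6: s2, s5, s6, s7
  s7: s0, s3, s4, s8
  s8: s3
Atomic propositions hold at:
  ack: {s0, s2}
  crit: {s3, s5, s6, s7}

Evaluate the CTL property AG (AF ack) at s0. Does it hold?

Yes

AF ack: least fixpoint, start Z0 = {s0, s2}, add states with every successor in Z. Already a fixed point.
Sat(AF ack) = {s0, s2}
AG (AF ack): greatest fixpoint, start Z0 = {s0, s2}, keep only states in Sat with every successor in Z. Z1 = {s0}; fixed.
Sat(AG (AF ack)) = {s0}
s0 ∈ Sat(AG (AF ack)) = {s0}, so the formula holds at s0.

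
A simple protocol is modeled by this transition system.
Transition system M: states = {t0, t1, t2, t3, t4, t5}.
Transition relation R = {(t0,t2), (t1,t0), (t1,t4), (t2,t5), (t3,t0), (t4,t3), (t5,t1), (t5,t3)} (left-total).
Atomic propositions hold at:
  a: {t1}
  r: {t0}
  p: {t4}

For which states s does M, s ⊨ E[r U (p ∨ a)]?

{t1, t4}

Sat(p ∨ a) = {t1, t4}
E[r U (p ∨ a)]: least fixpoint, start Z0 = Sat((p ∨ a)) = {t1, t4}, add states in Sat(r) with some successor in Z. Already a fixed point.
Sat(E[r U (p ∨ a)]) = {t1, t4}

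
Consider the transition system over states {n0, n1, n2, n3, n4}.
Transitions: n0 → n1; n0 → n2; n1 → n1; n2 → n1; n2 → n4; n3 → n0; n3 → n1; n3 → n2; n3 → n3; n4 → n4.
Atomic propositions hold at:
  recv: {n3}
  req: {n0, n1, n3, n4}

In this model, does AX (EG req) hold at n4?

Yes

EG req: greatest fixpoint, start Z0 = {n0, n1, n3, n4}, keep only states in Sat with some successor in Z. Already a fixed point.
Sat(EG req) = {n0, n1, n3, n4}
Sat(AX (EG req)) = {s : every successor in {n0, n1, n3, n4}} = {n1, n2, n4}
n4 ∈ Sat(AX (EG req)) = {n1, n2, n4}, so the formula holds at n4.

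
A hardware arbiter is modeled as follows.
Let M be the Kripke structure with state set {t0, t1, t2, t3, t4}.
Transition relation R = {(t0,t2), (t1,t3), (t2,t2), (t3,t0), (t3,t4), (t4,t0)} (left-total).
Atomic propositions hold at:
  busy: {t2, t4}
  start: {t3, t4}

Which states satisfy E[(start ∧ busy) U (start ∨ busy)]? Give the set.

{t2, t3, t4}

Sat(start ∧ busy) = {t4}
Sat(start ∨ busy) = {t2, t3, t4}
E[(start ∧ busy) U (start ∨ busy)]: least fixpoint, start Z0 = Sat((start ∨ busy)) = {t2, t3, t4}, add states in Sat(start ∧ busy) with some successor in Z. Already a fixed point.
Sat(E[(start ∧ busy) U (start ∨ busy)]) = {t2, t3, t4}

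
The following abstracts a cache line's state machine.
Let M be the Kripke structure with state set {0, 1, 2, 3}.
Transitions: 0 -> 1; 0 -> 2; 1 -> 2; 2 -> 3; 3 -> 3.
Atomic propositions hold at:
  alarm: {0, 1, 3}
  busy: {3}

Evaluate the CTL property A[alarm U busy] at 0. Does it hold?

A[alarm U busy]: least fixpoint, start Z0 = Sat(busy) = {3}, add states in Sat(alarm) with every successor in Z. Already a fixed point.
Sat(A[alarm U busy]) = {3}
0 ∉ Sat(A[alarm U busy]) = {3}, so the formula does not hold at 0.

No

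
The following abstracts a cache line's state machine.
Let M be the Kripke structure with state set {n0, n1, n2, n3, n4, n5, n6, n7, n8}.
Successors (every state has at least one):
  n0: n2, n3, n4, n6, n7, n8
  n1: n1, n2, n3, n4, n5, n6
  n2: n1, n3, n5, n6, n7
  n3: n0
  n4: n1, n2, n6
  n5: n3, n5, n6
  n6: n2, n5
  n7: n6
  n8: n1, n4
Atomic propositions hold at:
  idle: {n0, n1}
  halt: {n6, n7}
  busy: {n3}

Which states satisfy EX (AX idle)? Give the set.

Sat(AX idle) = {s : every successor in {n0, n1}} = {n3}
Sat(EX (AX idle)) = {s : some successor in {n3}} = {n0, n1, n2, n5}

{n0, n1, n2, n5}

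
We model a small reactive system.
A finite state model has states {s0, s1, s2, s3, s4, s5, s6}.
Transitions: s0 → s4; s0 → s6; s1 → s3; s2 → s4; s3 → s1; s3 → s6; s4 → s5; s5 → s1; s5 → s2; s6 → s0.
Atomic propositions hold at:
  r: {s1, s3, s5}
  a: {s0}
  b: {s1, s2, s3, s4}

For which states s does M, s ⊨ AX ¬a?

{s0, s1, s2, s3, s4, s5}

Sat(¬a) = {s1, s2, s3, s4, s5, s6}
Sat(AX ¬a) = {s : every successor in {s1, s2, s3, s4, s5, s6}} = {s0, s1, s2, s3, s4, s5}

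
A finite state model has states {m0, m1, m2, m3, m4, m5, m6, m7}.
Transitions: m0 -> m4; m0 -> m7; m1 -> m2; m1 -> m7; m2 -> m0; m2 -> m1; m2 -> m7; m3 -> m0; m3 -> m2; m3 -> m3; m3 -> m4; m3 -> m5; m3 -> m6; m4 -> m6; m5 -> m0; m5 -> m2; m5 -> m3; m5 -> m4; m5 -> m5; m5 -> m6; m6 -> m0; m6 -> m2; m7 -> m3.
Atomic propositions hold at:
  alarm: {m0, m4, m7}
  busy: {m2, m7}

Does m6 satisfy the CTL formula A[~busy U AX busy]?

No

Sat(~busy) = {m0, m1, m3, m4, m5, m6}
Sat(AX busy) = {s : every successor in {m2, m7}} = {m1}
A[~busy U AX busy]: least fixpoint, start Z0 = Sat(AX busy) = {m1}, add states in Sat(~busy) with every successor in Z. Already a fixed point.
Sat(A[~busy U AX busy]) = {m1}
m6 ∉ Sat(A[~busy U AX busy]) = {m1}, so the formula does not hold at m6.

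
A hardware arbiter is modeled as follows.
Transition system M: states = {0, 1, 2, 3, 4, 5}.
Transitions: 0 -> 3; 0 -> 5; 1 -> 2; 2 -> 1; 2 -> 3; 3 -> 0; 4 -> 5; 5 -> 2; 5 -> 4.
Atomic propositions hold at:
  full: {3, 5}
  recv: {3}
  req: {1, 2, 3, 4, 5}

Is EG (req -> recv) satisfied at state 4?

No

Sat(req -> recv) = {0, 3}
EG (req -> recv): greatest fixpoint, start Z0 = {0, 3}, keep only states in Sat with some successor in Z. Already a fixed point.
Sat(EG (req -> recv)) = {0, 3}
4 ∉ Sat(EG (req -> recv)) = {0, 3}, so the formula does not hold at 4.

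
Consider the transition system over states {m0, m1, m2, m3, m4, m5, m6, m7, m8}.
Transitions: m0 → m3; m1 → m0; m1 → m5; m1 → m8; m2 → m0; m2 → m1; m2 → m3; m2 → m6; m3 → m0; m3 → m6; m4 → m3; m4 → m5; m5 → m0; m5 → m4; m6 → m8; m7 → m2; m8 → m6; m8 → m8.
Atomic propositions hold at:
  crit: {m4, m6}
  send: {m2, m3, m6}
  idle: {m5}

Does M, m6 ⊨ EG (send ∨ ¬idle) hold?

Yes

Sat(¬idle) = {m0, m1, m2, m3, m4, m6, m7, m8}
Sat(send ∨ ¬idle) = {m0, m1, m2, m3, m4, m6, m7, m8}
EG (send ∨ ¬idle): greatest fixpoint, start Z0 = {m0, m1, m2, m3, m4, m6, m7, m8}, keep only states in Sat with some successor in Z. Already a fixed point.
Sat(EG (send ∨ ¬idle)) = {m0, m1, m2, m3, m4, m6, m7, m8}
m6 ∈ Sat(EG (send ∨ ¬idle)) = {m0, m1, m2, m3, m4, m6, m7, m8}, so the formula holds at m6.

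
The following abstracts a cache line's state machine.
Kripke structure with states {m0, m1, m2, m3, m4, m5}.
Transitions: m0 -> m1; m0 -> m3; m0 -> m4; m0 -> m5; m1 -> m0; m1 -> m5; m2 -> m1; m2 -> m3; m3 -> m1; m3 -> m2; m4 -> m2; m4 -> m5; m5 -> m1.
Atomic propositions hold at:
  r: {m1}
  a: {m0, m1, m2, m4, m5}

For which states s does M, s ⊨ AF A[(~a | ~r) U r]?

{m1, m5}

Sat(~a) = {m3}
Sat(~r) = {m0, m2, m3, m4, m5}
Sat(~a | ~r) = {m0, m2, m3, m4, m5}
A[(~a | ~r) U r]: least fixpoint, start Z0 = Sat(r) = {m1}, add states in Sat(~a | ~r) with every successor in Z. Z1 = {m1, m5}; fixed.
Sat(A[(~a | ~r) U r]) = {m1, m5}
AF A[(~a | ~r) U r]: least fixpoint, start Z0 = {m1, m5}, add states with every successor in Z. Already a fixed point.
Sat(AF A[(~a | ~r) U r]) = {m1, m5}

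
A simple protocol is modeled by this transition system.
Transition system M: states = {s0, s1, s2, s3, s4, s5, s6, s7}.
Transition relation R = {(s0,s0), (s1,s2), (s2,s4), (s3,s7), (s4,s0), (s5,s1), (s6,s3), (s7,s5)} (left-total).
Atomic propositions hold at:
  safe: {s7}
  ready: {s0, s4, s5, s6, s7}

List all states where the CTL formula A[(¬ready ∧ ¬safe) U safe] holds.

{s3, s7}

Sat(¬ready) = {s1, s2, s3}
Sat(¬safe) = {s0, s1, s2, s3, s4, s5, s6}
Sat(¬ready ∧ ¬safe) = {s1, s2, s3}
A[(¬ready ∧ ¬safe) U safe]: least fixpoint, start Z0 = Sat(safe) = {s7}, add states in Sat(¬ready ∧ ¬safe) with every successor in Z. Z1 = {s3, s7}; fixed.
Sat(A[(¬ready ∧ ¬safe) U safe]) = {s3, s7}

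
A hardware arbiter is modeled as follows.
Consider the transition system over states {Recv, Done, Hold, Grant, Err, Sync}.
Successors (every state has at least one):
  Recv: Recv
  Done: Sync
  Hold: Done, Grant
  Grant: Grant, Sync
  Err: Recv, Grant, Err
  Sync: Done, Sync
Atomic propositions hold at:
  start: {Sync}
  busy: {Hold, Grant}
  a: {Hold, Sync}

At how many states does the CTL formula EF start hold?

EF start: least fixpoint, start Z0 = {Sync}, add states with some successor in Z. Z1 = {Done, Grant, Sync}; Z2 = {Done, Hold, Grant, Err, Sync}; fixed.
Sat(EF start) = {Done, Hold, Grant, Err, Sync}
|Sat(EF start)| = |{Done, Hold, Grant, Err, Sync}| = 5.

5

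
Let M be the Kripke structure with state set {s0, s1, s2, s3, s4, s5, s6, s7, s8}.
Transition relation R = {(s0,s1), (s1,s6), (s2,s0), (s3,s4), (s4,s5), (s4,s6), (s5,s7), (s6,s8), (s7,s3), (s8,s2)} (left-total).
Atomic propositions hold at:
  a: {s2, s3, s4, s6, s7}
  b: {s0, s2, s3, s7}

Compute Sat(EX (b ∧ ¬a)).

{s2}

Sat(¬a) = {s0, s1, s5, s8}
Sat(b ∧ ¬a) = {s0}
Sat(EX (b ∧ ¬a)) = {s : some successor in {s0}} = {s2}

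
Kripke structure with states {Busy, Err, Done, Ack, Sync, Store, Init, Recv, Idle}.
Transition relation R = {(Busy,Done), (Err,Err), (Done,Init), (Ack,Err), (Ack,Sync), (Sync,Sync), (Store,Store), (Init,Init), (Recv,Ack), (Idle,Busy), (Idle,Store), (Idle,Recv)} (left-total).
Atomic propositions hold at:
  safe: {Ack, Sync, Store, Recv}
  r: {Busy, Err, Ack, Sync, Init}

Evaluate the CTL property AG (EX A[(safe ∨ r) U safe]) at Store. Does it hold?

Sat(safe ∨ r) = {Busy, Err, Ack, Sync, Store, Init, Recv}
A[(safe ∨ r) U safe]: least fixpoint, start Z0 = Sat(safe) = {Ack, Sync, Store, Recv}, add states in Sat(safe ∨ r) with every successor in Z. Already a fixed point.
Sat(A[(safe ∨ r) U safe]) = {Ack, Sync, Store, Recv}
Sat(EX A[(safe ∨ r) U safe]) = {s : some successor in {Ack, Sync, Store, Recv}} = {Ack, Sync, Store, Recv, Idle}
AG (EX A[(safe ∨ r) U safe]): greatest fixpoint, start Z0 = {Ack, Sync, Store, Recv, Idle}, keep only states in Sat with every successor in Z. Z1 = {Sync, Store, Recv}; Z2 = {Sync, Store}; fixed.
Sat(AG (EX A[(safe ∨ r) U safe])) = {Sync, Store}
Store ∈ Sat(AG (EX A[(safe ∨ r) U safe])) = {Sync, Store}, so the formula holds at Store.

Yes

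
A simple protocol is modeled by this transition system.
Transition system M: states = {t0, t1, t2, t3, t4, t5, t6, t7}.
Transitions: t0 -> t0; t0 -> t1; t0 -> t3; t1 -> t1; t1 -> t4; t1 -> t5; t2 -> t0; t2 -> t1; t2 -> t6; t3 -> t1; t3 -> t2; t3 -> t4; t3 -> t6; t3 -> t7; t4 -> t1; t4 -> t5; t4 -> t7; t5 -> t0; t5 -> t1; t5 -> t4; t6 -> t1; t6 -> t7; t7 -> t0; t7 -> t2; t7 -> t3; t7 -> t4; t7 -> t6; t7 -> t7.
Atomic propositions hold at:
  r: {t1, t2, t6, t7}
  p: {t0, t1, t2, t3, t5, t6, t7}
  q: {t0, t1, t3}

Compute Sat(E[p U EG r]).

EG r: greatest fixpoint, start Z0 = {t1, t2, t6, t7}, keep only states in Sat with some successor in Z. Already a fixed point.
Sat(EG r) = {t1, t2, t6, t7}
E[p U EG r]: least fixpoint, start Z0 = Sat(EG r) = {t1, t2, t6, t7}, add states in Sat(p) with some successor in Z. Z1 = {t0, t1, t2, t3, t5, t6, t7}; fixed.
Sat(E[p U EG r]) = {t0, t1, t2, t3, t5, t6, t7}

{t0, t1, t2, t3, t5, t6, t7}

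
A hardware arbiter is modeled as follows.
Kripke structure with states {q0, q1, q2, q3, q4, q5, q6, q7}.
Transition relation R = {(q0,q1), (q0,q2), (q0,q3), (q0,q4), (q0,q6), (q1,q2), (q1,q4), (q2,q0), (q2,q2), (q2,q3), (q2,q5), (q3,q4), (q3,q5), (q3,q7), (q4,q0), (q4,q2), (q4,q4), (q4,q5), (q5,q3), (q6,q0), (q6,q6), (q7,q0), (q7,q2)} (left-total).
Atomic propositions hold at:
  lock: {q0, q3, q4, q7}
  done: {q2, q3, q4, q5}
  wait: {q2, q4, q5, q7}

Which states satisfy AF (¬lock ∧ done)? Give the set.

Sat(¬lock) = {q1, q2, q5, q6}
Sat(¬lock ∧ done) = {q2, q5}
AF (¬lock ∧ done): least fixpoint, start Z0 = {q2, q5}, add states with every successor in Z. Already a fixed point.
Sat(AF (¬lock ∧ done)) = {q2, q5}

{q2, q5}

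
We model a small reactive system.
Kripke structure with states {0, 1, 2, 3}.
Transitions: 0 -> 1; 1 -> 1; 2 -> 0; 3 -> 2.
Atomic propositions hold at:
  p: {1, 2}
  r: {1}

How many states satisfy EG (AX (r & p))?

Sat(r & p) = {1}
Sat(AX (r & p)) = {s : every successor in {1}} = {0, 1}
EG (AX (r & p)): greatest fixpoint, start Z0 = {0, 1}, keep only states in Sat with some successor in Z. Already a fixed point.
Sat(EG (AX (r & p))) = {0, 1}
|Sat(EG (AX (r & p)))| = |{0, 1}| = 2.

2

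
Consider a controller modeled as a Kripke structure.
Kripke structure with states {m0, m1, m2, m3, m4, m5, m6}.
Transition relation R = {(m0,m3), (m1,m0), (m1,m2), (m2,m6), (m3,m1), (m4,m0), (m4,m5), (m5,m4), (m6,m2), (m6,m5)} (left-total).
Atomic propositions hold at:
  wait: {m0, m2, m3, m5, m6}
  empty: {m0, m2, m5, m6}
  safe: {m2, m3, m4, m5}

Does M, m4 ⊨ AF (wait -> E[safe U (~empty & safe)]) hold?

Sat(~empty) = {m1, m3, m4}
Sat(~empty & safe) = {m3, m4}
E[safe U (~empty & safe)]: least fixpoint, start Z0 = Sat((~empty & safe)) = {m3, m4}, add states in Sat(safe) with some successor in Z. Z1 = {m3, m4, m5}; fixed.
Sat(E[safe U (~empty & safe)]) = {m3, m4, m5}
Sat(wait -> E[safe U (~empty & safe)]) = {m1, m3, m4, m5}
AF (wait -> E[safe U (~empty & safe)]): least fixpoint, start Z0 = {m1, m3, m4, m5}, add states with every successor in Z. Z1 = {m0, m1, m3, m4, m5}; fixed.
Sat(AF (wait -> E[safe U (~empty & safe)])) = {m0, m1, m3, m4, m5}
m4 ∈ Sat(AF (wait -> E[safe U (~empty & safe)])) = {m0, m1, m3, m4, m5}, so the formula holds at m4.

Yes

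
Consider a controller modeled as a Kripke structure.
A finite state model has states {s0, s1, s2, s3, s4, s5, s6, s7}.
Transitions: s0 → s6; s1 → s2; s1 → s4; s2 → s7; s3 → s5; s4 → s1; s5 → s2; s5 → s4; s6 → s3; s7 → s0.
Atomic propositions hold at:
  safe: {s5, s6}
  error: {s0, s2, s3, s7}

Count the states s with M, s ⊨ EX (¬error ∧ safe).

2

Sat(¬error) = {s1, s4, s5, s6}
Sat(¬error ∧ safe) = {s5, s6}
Sat(EX (¬error ∧ safe)) = {s : some successor in {s5, s6}} = {s0, s3}
|Sat(EX (¬error ∧ safe))| = |{s0, s3}| = 2.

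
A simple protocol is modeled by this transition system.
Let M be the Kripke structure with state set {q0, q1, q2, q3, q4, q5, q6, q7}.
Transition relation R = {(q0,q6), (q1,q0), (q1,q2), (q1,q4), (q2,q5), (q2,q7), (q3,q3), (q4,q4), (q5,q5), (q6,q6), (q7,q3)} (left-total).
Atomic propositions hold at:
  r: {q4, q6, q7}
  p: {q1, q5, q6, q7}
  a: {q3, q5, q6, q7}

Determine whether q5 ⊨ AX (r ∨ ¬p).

Sat(¬p) = {q0, q2, q3, q4}
Sat(r ∨ ¬p) = {q0, q2, q3, q4, q6, q7}
Sat(AX (r ∨ ¬p)) = {s : every successor in {q0, q2, q3, q4, q6, q7}} = {q0, q1, q3, q4, q6, q7}
q5 ∉ Sat(AX (r ∨ ¬p)) = {q0, q1, q3, q4, q6, q7}, so the formula does not hold at q5.

No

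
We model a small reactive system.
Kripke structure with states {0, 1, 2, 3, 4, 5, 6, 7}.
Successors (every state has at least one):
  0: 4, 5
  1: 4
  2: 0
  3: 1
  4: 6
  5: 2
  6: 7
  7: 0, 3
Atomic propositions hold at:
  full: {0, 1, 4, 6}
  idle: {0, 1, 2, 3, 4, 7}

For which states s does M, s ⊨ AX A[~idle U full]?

Sat(~idle) = {5, 6}
A[~idle U full]: least fixpoint, start Z0 = Sat(full) = {0, 1, 4, 6}, add states in Sat(~idle) with every successor in Z. Already a fixed point.
Sat(A[~idle U full]) = {0, 1, 4, 6}
Sat(AX A[~idle U full]) = {s : every successor in {0, 1, 4, 6}} = {1, 2, 3, 4}

{1, 2, 3, 4}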